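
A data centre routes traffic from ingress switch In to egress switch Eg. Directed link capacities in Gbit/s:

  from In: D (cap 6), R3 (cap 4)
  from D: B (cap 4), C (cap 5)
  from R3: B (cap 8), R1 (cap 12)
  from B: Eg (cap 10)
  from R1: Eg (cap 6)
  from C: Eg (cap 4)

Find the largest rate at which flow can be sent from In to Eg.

10

Augment In→D→B→Eg: bottleneck 4, flow now 4.
Augment In→D→C→Eg: bottleneck 2, flow now 6.
Augment In→R3→B→Eg: bottleneck 4, flow now 10.
No augmenting path remains; maximum flow = 10.
In the residual graph, reachable from In: {In}.
Min-cut edges: In→D (6), In→R3 (4); capacity 6 + 4 = 10.
This cut is saturated, so no flow can exceed 10.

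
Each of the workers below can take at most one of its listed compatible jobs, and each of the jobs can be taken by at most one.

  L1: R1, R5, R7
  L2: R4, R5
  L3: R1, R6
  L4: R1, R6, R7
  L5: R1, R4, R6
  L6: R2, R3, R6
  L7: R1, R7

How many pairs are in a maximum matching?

Unit-capacity flow: source→left, listed edges, right→sink; max matching = max flow.
Augmenting path L1→R1 (+1); matched 1.
Augmenting path L2→R4 (+1); matched 2.
Augmenting path L3→R6 (+1); matched 3.
Augmenting path L4→R7 (+1); matched 4.
Augmenting path L6→R2 (+1); matched 5.
Augmenting path L5→R1→L1→R5 (+1); matched 6.
No augmenting path remains; maximum matching = 6.
König certificate: {L6, R1, R4, R5, R6, R7} is a vertex cover of size 6 (every listed pair touches it), so no matching can be larger.

6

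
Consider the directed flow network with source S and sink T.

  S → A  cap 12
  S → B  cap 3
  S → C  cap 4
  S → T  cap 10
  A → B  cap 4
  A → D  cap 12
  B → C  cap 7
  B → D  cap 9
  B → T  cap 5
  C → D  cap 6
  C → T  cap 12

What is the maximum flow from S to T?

21

Augment S→T: bottleneck 10, flow now 10.
Augment S→B→T: bottleneck 3, flow now 13.
Augment S→C→T: bottleneck 4, flow now 17.
Augment S→A→B→T: bottleneck 2, flow now 19.
Augment S→A→B→C→T: bottleneck 2, flow now 21.
No augmenting path remains; maximum flow = 21.
In the residual graph, reachable from S: {S, A, D}.
Min-cut edges: S→B (3), S→C (4), S→T (10), A→B (4); capacity 3 + 4 + 10 + 4 = 21.
This cut is saturated, so no flow can exceed 21.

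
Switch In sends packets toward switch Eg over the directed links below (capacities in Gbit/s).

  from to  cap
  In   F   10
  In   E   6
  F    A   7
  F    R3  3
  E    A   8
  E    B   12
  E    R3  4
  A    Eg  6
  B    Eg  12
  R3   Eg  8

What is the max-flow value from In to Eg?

15

Augment In→F→A→Eg: bottleneck 6, flow now 6.
Augment In→F→R3→Eg: bottleneck 3, flow now 9.
Augment In→E→B→Eg: bottleneck 6, flow now 15.
No augmenting path remains; maximum flow = 15.
In the residual graph, reachable from In: {In, F, A}.
Min-cut edges: In→E (6), F→R3 (3), A→Eg (6); capacity 6 + 3 + 6 = 15.
This cut is saturated, so no flow can exceed 15.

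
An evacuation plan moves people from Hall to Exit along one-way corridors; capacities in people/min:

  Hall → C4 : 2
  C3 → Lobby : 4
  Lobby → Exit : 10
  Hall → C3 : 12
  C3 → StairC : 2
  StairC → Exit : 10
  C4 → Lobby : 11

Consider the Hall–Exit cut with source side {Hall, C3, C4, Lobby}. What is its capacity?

Edges leaving {Hall, C3, C4, Lobby}: C3→StairC (2), Lobby→Exit (10).
Cut capacity = 2 + 10 = 12.

12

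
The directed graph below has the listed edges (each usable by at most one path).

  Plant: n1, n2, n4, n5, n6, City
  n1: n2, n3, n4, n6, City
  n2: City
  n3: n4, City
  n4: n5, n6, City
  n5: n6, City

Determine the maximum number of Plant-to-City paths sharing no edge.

5

Assign every edge capacity 1; by Menger, the answer equals the max flow.
Path Plant→City (+1); total 1.
Path Plant→n1→City (+1); total 2.
Path Plant→n2→City (+1); total 3.
Path Plant→n4→City (+1); total 4.
Path Plant→n5→City (+1); total 5.
No residual Plant→City path; max flow = 5.
Certifying cut of size 5: {Plant→City, Plant→n1, Plant→n2, Plant→n4, Plant→n5}.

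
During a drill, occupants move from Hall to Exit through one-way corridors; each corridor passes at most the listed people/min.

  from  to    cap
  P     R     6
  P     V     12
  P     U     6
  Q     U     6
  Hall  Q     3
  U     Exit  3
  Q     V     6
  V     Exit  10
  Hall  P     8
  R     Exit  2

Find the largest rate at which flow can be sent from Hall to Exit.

11

Augment Hall→P→R→Exit: bottleneck 2, flow now 2.
Augment Hall→P→U→Exit: bottleneck 3, flow now 5.
Augment Hall→P→V→Exit: bottleneck 3, flow now 8.
Augment Hall→Q→V→Exit: bottleneck 3, flow now 11.
No augmenting path remains; maximum flow = 11.
In the residual graph, reachable from Hall: {Hall}.
Min-cut edges: Hall→P (8), Hall→Q (3); capacity 8 + 3 = 11.
This cut is saturated, so no flow can exceed 11.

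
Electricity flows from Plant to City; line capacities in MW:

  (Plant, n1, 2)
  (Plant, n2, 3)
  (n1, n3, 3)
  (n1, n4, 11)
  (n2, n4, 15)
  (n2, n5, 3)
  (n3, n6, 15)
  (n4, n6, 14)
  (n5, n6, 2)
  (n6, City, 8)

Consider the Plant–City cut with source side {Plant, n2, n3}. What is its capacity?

Edges leaving {Plant, n2, n3}: Plant→n1 (2), n2→n4 (15), n2→n5 (3), n3→n6 (15).
Cut capacity = 2 + 15 + 3 + 15 = 35.

35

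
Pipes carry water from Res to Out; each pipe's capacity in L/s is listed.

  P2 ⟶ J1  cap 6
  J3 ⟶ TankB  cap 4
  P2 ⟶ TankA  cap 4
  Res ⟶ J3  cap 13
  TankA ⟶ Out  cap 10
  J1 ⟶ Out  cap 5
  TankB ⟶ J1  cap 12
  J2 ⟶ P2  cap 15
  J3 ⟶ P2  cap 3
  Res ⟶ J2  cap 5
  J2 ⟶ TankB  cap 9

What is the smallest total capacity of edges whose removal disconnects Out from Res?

9

Augment Res→J3→P2→TankA→Out: bottleneck 3, flow now 3.
Augment Res→J3→TankB→J1→Out: bottleneck 4, flow now 7.
Augment Res→J2→P2→TankA→Out: bottleneck 1, flow now 8.
Augment Res→J2→P2→J1→Out: bottleneck 1, flow now 9.
No augmenting path remains; maximum flow = 9.
By max-flow min-cut, the minimum cut capacity equals the max flow.
In the residual graph, reachable from Res: {Res, J3, J2, P2, TankB, J1}.
Min-cut edges: P2→TankA (4), J1→Out (5); capacity 4 + 5 = 9.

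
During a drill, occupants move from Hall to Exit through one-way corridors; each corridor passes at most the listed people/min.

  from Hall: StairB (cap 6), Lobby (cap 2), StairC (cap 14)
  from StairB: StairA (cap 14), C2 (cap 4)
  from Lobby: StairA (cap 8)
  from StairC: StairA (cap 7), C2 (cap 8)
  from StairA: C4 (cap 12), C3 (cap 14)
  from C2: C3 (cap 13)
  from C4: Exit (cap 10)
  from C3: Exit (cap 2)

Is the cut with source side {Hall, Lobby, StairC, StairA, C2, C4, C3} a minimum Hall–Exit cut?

No — its capacity is 18, but the minimum cut has capacity 12.

Given cut capacity: 6 + 10 + 2 = 18.
Augment Hall→StairB→StairA→C4→Exit: bottleneck 6, flow now 6.
Augment Hall→Lobby→StairA→C4→Exit: bottleneck 2, flow now 8.
Augment Hall→StairC→StairA→C4→Exit: bottleneck 2, flow now 10.
Augment Hall→StairC→StairA→C3→Exit: bottleneck 2, flow now 12.
No augmenting path remains; maximum flow = 12.
In the residual graph, reachable from Hall: {Hall, StairB, Lobby, StairC, StairA, C2, C4, C3}.
Min-cut edges: C4→Exit (10), C3→Exit (2); capacity 10 + 2 = 12.
Cut capacity 18 exceeds the max flow 12, so it is not minimum.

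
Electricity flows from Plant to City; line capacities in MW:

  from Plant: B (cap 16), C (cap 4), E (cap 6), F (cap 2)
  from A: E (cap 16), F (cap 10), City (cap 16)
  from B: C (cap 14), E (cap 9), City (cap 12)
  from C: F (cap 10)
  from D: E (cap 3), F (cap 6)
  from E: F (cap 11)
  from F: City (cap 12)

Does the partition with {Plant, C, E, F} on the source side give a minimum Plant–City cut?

Given cut capacity: 16 + 12 = 28.
Augment Plant→B→City: bottleneck 12, flow now 12.
Augment Plant→F→City: bottleneck 2, flow now 14.
Augment Plant→C→F→City: bottleneck 4, flow now 18.
Augment Plant→E→F→City: bottleneck 6, flow now 24.
No augmenting path remains; maximum flow = 24.
In the residual graph, reachable from Plant: {Plant, B, C, E, F}.
Min-cut edges: B→City (12), F→City (12); capacity 12 + 12 = 24.
Cut capacity 28 exceeds the max flow 24, so it is not minimum.

No — its capacity is 28, but the minimum cut has capacity 24.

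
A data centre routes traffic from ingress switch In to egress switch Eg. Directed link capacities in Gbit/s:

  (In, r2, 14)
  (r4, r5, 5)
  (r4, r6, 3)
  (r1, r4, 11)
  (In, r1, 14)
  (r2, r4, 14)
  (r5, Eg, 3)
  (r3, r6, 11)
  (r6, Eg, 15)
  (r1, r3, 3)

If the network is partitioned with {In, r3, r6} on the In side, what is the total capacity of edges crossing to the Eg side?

Edges leaving {In, r3, r6}: In→r1 (14), In→r2 (14), r6→Eg (15).
Cut capacity = 14 + 14 + 15 = 43.

43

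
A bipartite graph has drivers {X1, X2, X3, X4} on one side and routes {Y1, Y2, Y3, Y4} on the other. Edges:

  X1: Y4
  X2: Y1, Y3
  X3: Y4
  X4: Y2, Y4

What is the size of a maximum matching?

3

Unit-capacity flow: source→left, listed edges, right→sink; max matching = max flow.
Augmenting path X1→Y4 (+1); matched 1.
Augmenting path X2→Y1 (+1); matched 2.
Augmenting path X4→Y2 (+1); matched 3.
No augmenting path remains; maximum matching = 3.
König certificate: {X2, X4, Y4} is a vertex cover of size 3 (every listed pair touches it), so no matching can be larger.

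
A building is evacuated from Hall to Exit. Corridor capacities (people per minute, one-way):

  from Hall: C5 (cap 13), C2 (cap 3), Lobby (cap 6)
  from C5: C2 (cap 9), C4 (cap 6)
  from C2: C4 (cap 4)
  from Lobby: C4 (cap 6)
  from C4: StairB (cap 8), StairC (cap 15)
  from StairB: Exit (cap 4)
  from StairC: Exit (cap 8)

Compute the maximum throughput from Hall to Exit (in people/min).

Augment Hall→C5→C4→StairB→Exit: bottleneck 4, flow now 4.
Augment Hall→C5→C4→StairC→Exit: bottleneck 2, flow now 6.
Augment Hall→C2→C4→StairC→Exit: bottleneck 3, flow now 9.
Augment Hall→Lobby→C4→StairC→Exit: bottleneck 3, flow now 12.
No augmenting path remains; maximum flow = 12.
In the residual graph, reachable from Hall: {Hall, C5, C2, Lobby, C4, StairB, StairC}.
Min-cut edges: StairB→Exit (4), StairC→Exit (8); capacity 4 + 8 = 12.
This cut is saturated, so no flow can exceed 12.

12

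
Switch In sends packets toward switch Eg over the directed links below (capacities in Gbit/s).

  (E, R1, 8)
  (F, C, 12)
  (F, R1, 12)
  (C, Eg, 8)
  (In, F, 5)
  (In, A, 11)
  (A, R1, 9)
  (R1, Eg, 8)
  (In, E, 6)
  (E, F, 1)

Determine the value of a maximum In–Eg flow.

Augment In→E→R1→Eg: bottleneck 6, flow now 6.
Augment In→A→R1→Eg: bottleneck 2, flow now 8.
Augment In→F→C→Eg: bottleneck 5, flow now 13.
Augment In→A→R1→E→F→C→Eg: bottleneck 1, flow now 14. (uses reverse residual edge)
No augmenting path remains; maximum flow = 14.
In the residual graph, reachable from In: {In, E, A, R1}.
Min-cut edges: In→F (5), E→F (1), R1→Eg (8); capacity 5 + 1 + 8 = 14.
This cut is saturated, so no flow can exceed 14.

14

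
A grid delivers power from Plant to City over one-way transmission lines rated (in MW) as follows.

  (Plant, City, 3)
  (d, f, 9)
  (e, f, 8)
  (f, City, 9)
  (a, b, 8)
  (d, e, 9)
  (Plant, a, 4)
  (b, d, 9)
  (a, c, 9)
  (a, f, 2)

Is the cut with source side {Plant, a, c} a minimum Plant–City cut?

Given cut capacity: 3 + 8 + 2 = 13.
Augment Plant→City: bottleneck 3, flow now 3.
Augment Plant→a→f→City: bottleneck 2, flow now 5.
Augment Plant→a→b→d→f→City: bottleneck 2, flow now 7.
No augmenting path remains; maximum flow = 7.
In the residual graph, reachable from Plant: {Plant}.
Min-cut edges: Plant→a (4), Plant→City (3); capacity 4 + 3 = 7.
Cut capacity 13 exceeds the max flow 7, so it is not minimum.

No — its capacity is 13, but the minimum cut has capacity 7.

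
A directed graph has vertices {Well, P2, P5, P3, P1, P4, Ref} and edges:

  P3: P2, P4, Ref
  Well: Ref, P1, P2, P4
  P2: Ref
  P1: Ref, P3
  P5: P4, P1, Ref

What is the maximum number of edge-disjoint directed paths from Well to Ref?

3

Assign every edge capacity 1; by Menger, the answer equals the max flow.
Path Well→Ref (+1); total 1.
Path Well→P2→Ref (+1); total 2.
Path Well→P1→Ref (+1); total 3.
No residual Well→Ref path; max flow = 3.
Certifying cut of size 3: {Well→P1, Well→P2, Well→Ref}.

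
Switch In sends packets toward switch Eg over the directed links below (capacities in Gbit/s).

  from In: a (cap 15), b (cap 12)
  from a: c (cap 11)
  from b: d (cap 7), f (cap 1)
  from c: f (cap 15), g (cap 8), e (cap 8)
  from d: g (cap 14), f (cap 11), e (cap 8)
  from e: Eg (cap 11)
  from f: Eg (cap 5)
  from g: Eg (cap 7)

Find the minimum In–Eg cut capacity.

Augment In→b→f→Eg: bottleneck 1, flow now 1.
Augment In→a→c→e→Eg: bottleneck 8, flow now 9.
Augment In→a→c→f→Eg: bottleneck 3, flow now 12.
Augment In→b→d→e→Eg: bottleneck 3, flow now 15.
Augment In→b→d→f→Eg: bottleneck 1, flow now 16.
Augment In→b→d→g→Eg: bottleneck 3, flow now 19.
No augmenting path remains; maximum flow = 19.
By max-flow min-cut, the minimum cut capacity equals the max flow.
In the residual graph, reachable from In: {In, a, b}.
Min-cut edges: a→c (11), b→d (7), b→f (1); capacity 11 + 7 + 1 = 19.

19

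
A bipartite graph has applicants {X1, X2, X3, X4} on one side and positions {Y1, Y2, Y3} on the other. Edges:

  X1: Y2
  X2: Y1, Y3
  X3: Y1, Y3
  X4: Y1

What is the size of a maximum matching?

Unit-capacity flow: source→left, listed edges, right→sink; max matching = max flow.
Augmenting path X1→Y2 (+1); matched 1.
Augmenting path X2→Y1 (+1); matched 2.
Augmenting path X3→Y3 (+1); matched 3.
No augmenting path remains; maximum matching = 3.
König certificate: {X1, Y1, Y3} is a vertex cover of size 3 (every listed pair touches it), so no matching can be larger.

3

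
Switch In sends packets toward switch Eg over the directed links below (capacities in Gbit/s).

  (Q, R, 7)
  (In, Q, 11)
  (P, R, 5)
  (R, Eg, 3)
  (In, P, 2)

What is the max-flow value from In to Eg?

3

Augment In→P→R→Eg: bottleneck 2, flow now 2.
Augment In→Q→R→Eg: bottleneck 1, flow now 3.
No augmenting path remains; maximum flow = 3.
In the residual graph, reachable from In: {In, P, Q, R}.
Min-cut edges: R→Eg (3); capacity 3 = 3.
This cut is saturated, so no flow can exceed 3.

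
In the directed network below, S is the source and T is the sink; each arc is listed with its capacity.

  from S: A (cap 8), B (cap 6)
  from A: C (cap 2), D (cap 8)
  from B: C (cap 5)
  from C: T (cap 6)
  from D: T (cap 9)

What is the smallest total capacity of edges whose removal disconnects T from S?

Augment S→A→C→T: bottleneck 2, flow now 2.
Augment S→A→D→T: bottleneck 6, flow now 8.
Augment S→B→C→T: bottleneck 4, flow now 12.
Augment S→B→C→A→D→T: bottleneck 1, flow now 13. (uses reverse residual edge)
No augmenting path remains; maximum flow = 13.
By max-flow min-cut, the minimum cut capacity equals the max flow.
In the residual graph, reachable from S: {S, B}.
Min-cut edges: S→A (8), B→C (5); capacity 8 + 5 = 13.

13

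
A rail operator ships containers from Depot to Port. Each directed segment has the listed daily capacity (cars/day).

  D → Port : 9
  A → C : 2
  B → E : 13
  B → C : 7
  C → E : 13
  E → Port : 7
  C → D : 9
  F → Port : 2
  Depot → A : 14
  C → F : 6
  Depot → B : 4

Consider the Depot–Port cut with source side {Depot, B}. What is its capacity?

Edges leaving {Depot, B}: Depot→A (14), B→C (7), B→E (13).
Cut capacity = 14 + 7 + 13 = 34.

34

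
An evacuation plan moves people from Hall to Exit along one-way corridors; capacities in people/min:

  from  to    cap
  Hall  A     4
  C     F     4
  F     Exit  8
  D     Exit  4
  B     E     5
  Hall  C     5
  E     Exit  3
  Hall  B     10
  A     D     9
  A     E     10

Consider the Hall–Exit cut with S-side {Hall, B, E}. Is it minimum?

Given cut capacity: 4 + 5 + 3 = 12.
Augment Hall→A→D→Exit: bottleneck 4, flow now 4.
Augment Hall→B→E→Exit: bottleneck 3, flow now 7.
Augment Hall→C→F→Exit: bottleneck 4, flow now 11.
No augmenting path remains; maximum flow = 11.
In the residual graph, reachable from Hall: {Hall, B, C, E}.
Min-cut edges: Hall→A (4), C→F (4), E→Exit (3); capacity 4 + 4 + 3 = 11.
Cut capacity 12 exceeds the max flow 11, so it is not minimum.

No — its capacity is 12, but the minimum cut has capacity 11.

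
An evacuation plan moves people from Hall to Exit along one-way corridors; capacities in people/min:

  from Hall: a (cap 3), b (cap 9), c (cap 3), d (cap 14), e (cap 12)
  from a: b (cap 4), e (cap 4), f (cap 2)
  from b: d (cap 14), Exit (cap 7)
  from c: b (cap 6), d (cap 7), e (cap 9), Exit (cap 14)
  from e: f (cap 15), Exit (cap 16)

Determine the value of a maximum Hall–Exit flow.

Augment Hall→b→Exit: bottleneck 7, flow now 7.
Augment Hall→c→Exit: bottleneck 3, flow now 10.
Augment Hall→e→Exit: bottleneck 12, flow now 22.
Augment Hall→a→e→Exit: bottleneck 3, flow now 25.
No augmenting path remains; maximum flow = 25.
In the residual graph, reachable from Hall: {Hall, b, d}.
Min-cut edges: Hall→a (3), Hall→c (3), Hall→e (12), b→Exit (7); capacity 3 + 3 + 12 + 7 = 25.
This cut is saturated, so no flow can exceed 25.

25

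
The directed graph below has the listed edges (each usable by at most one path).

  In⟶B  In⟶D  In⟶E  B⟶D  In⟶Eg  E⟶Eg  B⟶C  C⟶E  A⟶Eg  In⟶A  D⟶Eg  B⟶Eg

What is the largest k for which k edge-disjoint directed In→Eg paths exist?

5

Assign every edge capacity 1; by Menger, the answer equals the max flow.
Path In→Eg (+1); total 1.
Path In→A→Eg (+1); total 2.
Path In→B→Eg (+1); total 3.
Path In→D→Eg (+1); total 4.
Path In→E→Eg (+1); total 5.
No residual In→Eg path; max flow = 5.
Certifying cut of size 5: {In→A, In→B, In→D, In→E, In→Eg}.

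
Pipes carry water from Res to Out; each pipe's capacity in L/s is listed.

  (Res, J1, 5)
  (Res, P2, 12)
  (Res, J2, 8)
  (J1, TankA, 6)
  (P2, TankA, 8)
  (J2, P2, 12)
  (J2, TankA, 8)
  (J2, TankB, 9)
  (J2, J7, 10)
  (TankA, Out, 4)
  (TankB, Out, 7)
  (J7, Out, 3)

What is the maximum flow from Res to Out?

12

Augment Res→J1→TankA→Out: bottleneck 4, flow now 4.
Augment Res→J2→TankB→Out: bottleneck 7, flow now 11.
Augment Res→J2→J7→Out: bottleneck 1, flow now 12.
No augmenting path remains; maximum flow = 12.
In the residual graph, reachable from Res: {Res, J1, P2, TankA}.
Min-cut edges: Res→J2 (8), TankA→Out (4); capacity 8 + 4 = 12.
This cut is saturated, so no flow can exceed 12.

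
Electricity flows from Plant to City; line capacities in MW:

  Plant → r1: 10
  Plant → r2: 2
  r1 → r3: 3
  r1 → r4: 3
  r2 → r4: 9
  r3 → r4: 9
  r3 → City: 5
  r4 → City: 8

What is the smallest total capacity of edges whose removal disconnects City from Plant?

8

Augment Plant→r1→r3→City: bottleneck 3, flow now 3.
Augment Plant→r1→r4→City: bottleneck 3, flow now 6.
Augment Plant→r2→r4→City: bottleneck 2, flow now 8.
No augmenting path remains; maximum flow = 8.
By max-flow min-cut, the minimum cut capacity equals the max flow.
In the residual graph, reachable from Plant: {Plant, r1}.
Min-cut edges: Plant→r2 (2), r1→r3 (3), r1→r4 (3); capacity 2 + 3 + 3 = 8.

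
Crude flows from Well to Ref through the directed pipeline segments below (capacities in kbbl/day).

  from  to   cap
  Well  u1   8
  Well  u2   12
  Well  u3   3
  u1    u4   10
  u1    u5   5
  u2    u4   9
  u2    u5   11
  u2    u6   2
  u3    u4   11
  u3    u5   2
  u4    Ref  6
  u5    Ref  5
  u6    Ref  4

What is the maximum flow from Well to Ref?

Augment Well→u1→u4→Ref: bottleneck 6, flow now 6.
Augment Well→u1→u5→Ref: bottleneck 2, flow now 8.
Augment Well→u2→u5→Ref: bottleneck 3, flow now 11.
Augment Well→u2→u6→Ref: bottleneck 2, flow now 13.
No augmenting path remains; maximum flow = 13.
In the residual graph, reachable from Well: {Well, u1, u2, u3, u4, u5}.
Min-cut edges: u2→u6 (2), u4→Ref (6), u5→Ref (5); capacity 2 + 6 + 5 = 13.
This cut is saturated, so no flow can exceed 13.

13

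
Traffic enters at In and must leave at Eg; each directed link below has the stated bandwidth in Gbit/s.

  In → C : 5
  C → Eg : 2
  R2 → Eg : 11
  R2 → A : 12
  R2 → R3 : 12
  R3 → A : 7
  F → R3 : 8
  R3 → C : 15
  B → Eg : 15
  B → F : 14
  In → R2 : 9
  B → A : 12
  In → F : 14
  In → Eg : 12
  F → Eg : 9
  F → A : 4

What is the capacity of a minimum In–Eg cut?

Augment In→Eg: bottleneck 12, flow now 12.
Augment In→F→Eg: bottleneck 9, flow now 21.
Augment In→R2→Eg: bottleneck 9, flow now 30.
Augment In→C→Eg: bottleneck 2, flow now 32.
No augmenting path remains; maximum flow = 32.
By max-flow min-cut, the minimum cut capacity equals the max flow.
In the residual graph, reachable from In: {In, F, R3, C, A}.
Min-cut edges: In→R2 (9), In→Eg (12), F→Eg (9), C→Eg (2); capacity 9 + 12 + 9 + 2 = 32.

32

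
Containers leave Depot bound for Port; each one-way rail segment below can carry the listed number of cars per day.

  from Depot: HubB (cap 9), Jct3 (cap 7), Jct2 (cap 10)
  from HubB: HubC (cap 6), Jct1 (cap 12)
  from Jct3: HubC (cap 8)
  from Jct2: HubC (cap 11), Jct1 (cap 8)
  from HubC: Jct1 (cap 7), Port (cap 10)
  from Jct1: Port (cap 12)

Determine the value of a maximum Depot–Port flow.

Augment Depot→HubB→HubC→Port: bottleneck 6, flow now 6.
Augment Depot→HubB→Jct1→Port: bottleneck 3, flow now 9.
Augment Depot→Jct3→HubC→Port: bottleneck 4, flow now 13.
Augment Depot→Jct2→Jct1→Port: bottleneck 8, flow now 21.
Augment Depot→Jct3→HubC→Jct1→Port: bottleneck 1, flow now 22.
No augmenting path remains; maximum flow = 22.
In the residual graph, reachable from Depot: {Depot, HubB, Jct3, Jct2, HubC, Jct1}.
Min-cut edges: HubC→Port (10), Jct1→Port (12); capacity 10 + 12 = 22.
This cut is saturated, so no flow can exceed 22.

22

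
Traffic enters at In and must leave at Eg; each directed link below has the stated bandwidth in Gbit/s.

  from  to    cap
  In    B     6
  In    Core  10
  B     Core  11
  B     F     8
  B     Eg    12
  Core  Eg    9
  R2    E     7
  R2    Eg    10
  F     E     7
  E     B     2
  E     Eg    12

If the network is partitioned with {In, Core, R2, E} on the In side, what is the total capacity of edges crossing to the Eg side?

Edges leaving {In, Core, R2, E}: In→B (6), Core→Eg (9), R2→Eg (10), E→B (2), E→Eg (12).
Cut capacity = 6 + 9 + 10 + 2 + 12 = 39.

39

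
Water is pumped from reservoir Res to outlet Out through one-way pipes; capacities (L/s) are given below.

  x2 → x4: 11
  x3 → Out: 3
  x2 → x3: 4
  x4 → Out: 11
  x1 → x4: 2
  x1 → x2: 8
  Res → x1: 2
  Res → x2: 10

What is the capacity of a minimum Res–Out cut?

12

Augment Res→x1→x4→Out: bottleneck 2, flow now 2.
Augment Res→x2→x3→Out: bottleneck 3, flow now 5.
Augment Res→x2→x4→Out: bottleneck 7, flow now 12.
No augmenting path remains; maximum flow = 12.
By max-flow min-cut, the minimum cut capacity equals the max flow.
In the residual graph, reachable from Res: {Res}.
Min-cut edges: Res→x1 (2), Res→x2 (10); capacity 2 + 10 = 12.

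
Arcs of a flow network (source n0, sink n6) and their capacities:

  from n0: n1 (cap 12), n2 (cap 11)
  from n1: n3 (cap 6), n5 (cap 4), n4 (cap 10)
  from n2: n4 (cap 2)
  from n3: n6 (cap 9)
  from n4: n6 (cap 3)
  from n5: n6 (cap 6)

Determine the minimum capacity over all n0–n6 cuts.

Augment n0→n1→n3→n6: bottleneck 6, flow now 6.
Augment n0→n1→n4→n6: bottleneck 3, flow now 9.
Augment n0→n1→n5→n6: bottleneck 3, flow now 12.
Augment n0→n2→n4→n1→n5→n6: bottleneck 1, flow now 13. (uses reverse residual edge)
No augmenting path remains; maximum flow = 13.
By max-flow min-cut, the minimum cut capacity equals the max flow.
In the residual graph, reachable from n0: {n0, n1, n2, n4}.
Min-cut edges: n1→n3 (6), n1→n5 (4), n4→n6 (3); capacity 6 + 4 + 3 = 13.

13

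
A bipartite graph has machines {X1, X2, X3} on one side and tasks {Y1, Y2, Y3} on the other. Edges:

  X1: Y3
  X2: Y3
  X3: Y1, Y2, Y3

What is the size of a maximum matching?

2

Unit-capacity flow: source→left, listed edges, right→sink; max matching = max flow.
Augmenting path X1→Y3 (+1); matched 1.
Augmenting path X3→Y1 (+1); matched 2.
No augmenting path remains; maximum matching = 2.
König certificate: {X3, Y3} is a vertex cover of size 2 (every listed pair touches it), so no matching can be larger.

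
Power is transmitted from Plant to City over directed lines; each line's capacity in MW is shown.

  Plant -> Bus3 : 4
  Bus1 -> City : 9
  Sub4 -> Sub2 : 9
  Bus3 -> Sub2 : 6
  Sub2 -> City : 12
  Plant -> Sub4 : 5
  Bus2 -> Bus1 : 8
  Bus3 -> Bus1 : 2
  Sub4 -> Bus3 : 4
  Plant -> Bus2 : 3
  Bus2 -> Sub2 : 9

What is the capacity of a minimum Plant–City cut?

12

Augment Plant→Bus3→Sub2→City: bottleneck 4, flow now 4.
Augment Plant→Sub4→Sub2→City: bottleneck 5, flow now 9.
Augment Plant→Bus2→Sub2→City: bottleneck 3, flow now 12.
No augmenting path remains; maximum flow = 12.
By max-flow min-cut, the minimum cut capacity equals the max flow.
In the residual graph, reachable from Plant: {Plant}.
Min-cut edges: Plant→Bus3 (4), Plant→Sub4 (5), Plant→Bus2 (3); capacity 4 + 5 + 3 = 12.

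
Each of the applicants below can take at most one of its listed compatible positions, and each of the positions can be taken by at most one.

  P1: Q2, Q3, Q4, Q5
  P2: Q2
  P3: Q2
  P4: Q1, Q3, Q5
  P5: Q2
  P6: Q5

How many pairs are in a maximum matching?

Unit-capacity flow: source→left, listed edges, right→sink; max matching = max flow.
Augmenting path P1→Q2 (+1); matched 1.
Augmenting path P4→Q1 (+1); matched 2.
Augmenting path P6→Q5 (+1); matched 3.
Augmenting path P2→Q2→P1→Q3 (+1); matched 4.
No augmenting path remains; maximum matching = 4.
König certificate: {P1, P4, P6, Q2} is a vertex cover of size 4 (every listed pair touches it), so no matching can be larger.

4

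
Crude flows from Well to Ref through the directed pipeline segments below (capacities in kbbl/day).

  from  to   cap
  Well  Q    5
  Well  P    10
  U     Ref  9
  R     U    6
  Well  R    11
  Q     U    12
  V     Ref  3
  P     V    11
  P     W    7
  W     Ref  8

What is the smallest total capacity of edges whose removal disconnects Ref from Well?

19

Augment Well→P→V→Ref: bottleneck 3, flow now 3.
Augment Well→P→W→Ref: bottleneck 7, flow now 10.
Augment Well→Q→U→Ref: bottleneck 5, flow now 15.
Augment Well→R→U→Ref: bottleneck 4, flow now 19.
No augmenting path remains; maximum flow = 19.
By max-flow min-cut, the minimum cut capacity equals the max flow.
In the residual graph, reachable from Well: {Well, Q, R, U}.
Min-cut edges: Well→P (10), U→Ref (9); capacity 10 + 9 = 19.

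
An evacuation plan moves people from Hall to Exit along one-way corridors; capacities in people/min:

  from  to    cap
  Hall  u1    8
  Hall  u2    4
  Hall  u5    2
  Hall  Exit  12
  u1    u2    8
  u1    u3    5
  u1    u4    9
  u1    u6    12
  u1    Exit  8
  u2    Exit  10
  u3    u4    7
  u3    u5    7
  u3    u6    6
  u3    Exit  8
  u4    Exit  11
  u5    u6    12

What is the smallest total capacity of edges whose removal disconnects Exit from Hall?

Augment Hall→Exit: bottleneck 12, flow now 12.
Augment Hall→u1→Exit: bottleneck 8, flow now 20.
Augment Hall→u2→Exit: bottleneck 4, flow now 24.
No augmenting path remains; maximum flow = 24.
By max-flow min-cut, the minimum cut capacity equals the max flow.
In the residual graph, reachable from Hall: {Hall, u5, u6}.
Min-cut edges: Hall→u1 (8), Hall→u2 (4), Hall→Exit (12); capacity 8 + 4 + 12 = 24.

24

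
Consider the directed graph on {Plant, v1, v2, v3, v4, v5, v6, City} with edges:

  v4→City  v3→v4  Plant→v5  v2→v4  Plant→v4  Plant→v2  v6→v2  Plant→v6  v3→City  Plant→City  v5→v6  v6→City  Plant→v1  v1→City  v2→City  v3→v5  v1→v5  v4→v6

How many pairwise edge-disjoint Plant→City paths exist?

Assign every edge capacity 1; by Menger, the answer equals the max flow.
Path Plant→City (+1); total 1.
Path Plant→v1→City (+1); total 2.
Path Plant→v2→City (+1); total 3.
Path Plant→v4→City (+1); total 4.
Path Plant→v6→City (+1); total 5.
No residual Plant→City path; max flow = 5.
Certifying cut of size 5: {Plant→City, Plant→v1, v2→City, v4→City, v6→City}.

5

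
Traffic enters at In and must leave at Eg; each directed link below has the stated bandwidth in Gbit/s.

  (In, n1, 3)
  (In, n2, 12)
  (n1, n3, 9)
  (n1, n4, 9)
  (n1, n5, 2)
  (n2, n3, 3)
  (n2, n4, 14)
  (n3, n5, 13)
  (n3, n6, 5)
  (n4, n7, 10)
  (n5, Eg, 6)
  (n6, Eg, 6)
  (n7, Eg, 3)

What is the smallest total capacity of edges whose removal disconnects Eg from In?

9

Augment In→n1→n5→Eg: bottleneck 2, flow now 2.
Augment In→n1→n3→n5→Eg: bottleneck 1, flow now 3.
Augment In→n2→n3→n5→Eg: bottleneck 3, flow now 6.
Augment In→n2→n4→n7→Eg: bottleneck 3, flow now 9.
No augmenting path remains; maximum flow = 9.
By max-flow min-cut, the minimum cut capacity equals the max flow.
In the residual graph, reachable from In: {In, n2, n4, n7}.
Min-cut edges: In→n1 (3), n2→n3 (3), n7→Eg (3); capacity 3 + 3 + 3 = 9.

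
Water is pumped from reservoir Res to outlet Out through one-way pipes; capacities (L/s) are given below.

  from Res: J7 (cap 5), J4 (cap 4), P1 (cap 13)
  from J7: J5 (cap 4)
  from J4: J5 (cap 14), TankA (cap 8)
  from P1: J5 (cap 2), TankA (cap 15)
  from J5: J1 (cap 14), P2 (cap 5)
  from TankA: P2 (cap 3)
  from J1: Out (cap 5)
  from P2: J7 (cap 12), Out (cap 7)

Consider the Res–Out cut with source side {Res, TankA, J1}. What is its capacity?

30

Edges leaving {Res, TankA, J1}: Res→J7 (5), Res→J4 (4), Res→P1 (13), TankA→P2 (3), J1→Out (5).
Cut capacity = 5 + 4 + 13 + 3 + 5 = 30.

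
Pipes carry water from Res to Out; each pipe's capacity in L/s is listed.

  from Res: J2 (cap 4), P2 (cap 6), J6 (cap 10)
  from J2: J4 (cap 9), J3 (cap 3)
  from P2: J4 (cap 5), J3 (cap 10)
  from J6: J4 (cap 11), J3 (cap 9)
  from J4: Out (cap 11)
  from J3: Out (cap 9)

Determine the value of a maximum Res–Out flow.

Augment Res→J2→J4→Out: bottleneck 4, flow now 4.
Augment Res→P2→J4→Out: bottleneck 5, flow now 9.
Augment Res→P2→J3→Out: bottleneck 1, flow now 10.
Augment Res→J6→J4→Out: bottleneck 2, flow now 12.
Augment Res→J6→J3→Out: bottleneck 8, flow now 20.
No augmenting path remains; maximum flow = 20.
In the residual graph, reachable from Res: {Res}.
Min-cut edges: Res→J2 (4), Res→P2 (6), Res→J6 (10); capacity 4 + 6 + 10 = 20.
This cut is saturated, so no flow can exceed 20.

20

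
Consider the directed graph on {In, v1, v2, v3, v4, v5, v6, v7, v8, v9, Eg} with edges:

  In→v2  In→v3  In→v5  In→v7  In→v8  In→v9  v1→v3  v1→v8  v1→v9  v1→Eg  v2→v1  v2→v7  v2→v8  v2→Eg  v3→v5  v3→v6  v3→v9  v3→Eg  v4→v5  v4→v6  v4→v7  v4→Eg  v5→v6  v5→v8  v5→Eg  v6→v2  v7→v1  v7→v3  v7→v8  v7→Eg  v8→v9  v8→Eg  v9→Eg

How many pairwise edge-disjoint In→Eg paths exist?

Assign every edge capacity 1; by Menger, the answer equals the max flow.
Path In→v2→Eg (+1); total 1.
Path In→v3→Eg (+1); total 2.
Path In→v5→Eg (+1); total 3.
Path In→v7→Eg (+1); total 4.
Path In→v8→Eg (+1); total 5.
Path In→v9→Eg (+1); total 6.
No residual In→Eg path; max flow = 6.
Certifying cut of size 6: {In→v2, In→v3, In→v5, In→v7, In→v8, In→v9}.

6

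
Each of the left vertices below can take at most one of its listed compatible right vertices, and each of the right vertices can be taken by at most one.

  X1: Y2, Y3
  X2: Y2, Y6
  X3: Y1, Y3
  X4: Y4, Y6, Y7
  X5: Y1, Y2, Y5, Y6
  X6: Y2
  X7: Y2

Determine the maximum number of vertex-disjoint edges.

Unit-capacity flow: source→left, listed edges, right→sink; max matching = max flow.
Augmenting path X1→Y2 (+1); matched 1.
Augmenting path X2→Y6 (+1); matched 2.
Augmenting path X3→Y1 (+1); matched 3.
Augmenting path X4→Y4 (+1); matched 4.
Augmenting path X5→Y5 (+1); matched 5.
Augmenting path X6→Y2→X1→Y3 (+1); matched 6.
No augmenting path remains; maximum matching = 6.
König certificate: {X1, X2, X3, X4, X5, Y2} is a vertex cover of size 6 (every listed pair touches it), so no matching can be larger.

6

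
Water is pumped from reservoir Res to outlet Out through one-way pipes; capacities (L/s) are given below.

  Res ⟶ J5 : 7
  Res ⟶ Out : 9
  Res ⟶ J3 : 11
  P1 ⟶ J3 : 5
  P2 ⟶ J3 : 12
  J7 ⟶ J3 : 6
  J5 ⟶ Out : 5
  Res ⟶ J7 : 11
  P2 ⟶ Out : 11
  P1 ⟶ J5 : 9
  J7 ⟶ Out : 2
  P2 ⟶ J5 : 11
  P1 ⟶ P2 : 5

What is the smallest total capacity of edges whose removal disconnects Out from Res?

16

Augment Res→Out: bottleneck 9, flow now 9.
Augment Res→J5→Out: bottleneck 5, flow now 14.
Augment Res→J7→Out: bottleneck 2, flow now 16.
No augmenting path remains; maximum flow = 16.
By max-flow min-cut, the minimum cut capacity equals the max flow.
In the residual graph, reachable from Res: {Res, J5, J7, J3}.
Min-cut edges: Res→Out (9), J5→Out (5), J7→Out (2); capacity 9 + 5 + 2 = 16.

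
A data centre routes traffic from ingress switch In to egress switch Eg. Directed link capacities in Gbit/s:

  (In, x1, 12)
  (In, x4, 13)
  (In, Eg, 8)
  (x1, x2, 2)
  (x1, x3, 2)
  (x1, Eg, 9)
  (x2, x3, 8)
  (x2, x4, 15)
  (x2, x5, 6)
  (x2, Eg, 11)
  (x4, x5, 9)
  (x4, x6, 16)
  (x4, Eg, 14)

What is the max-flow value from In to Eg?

Augment In→Eg: bottleneck 8, flow now 8.
Augment In→x1→Eg: bottleneck 9, flow now 17.
Augment In→x4→Eg: bottleneck 13, flow now 30.
Augment In→x1→x2→Eg: bottleneck 2, flow now 32.
No augmenting path remains; maximum flow = 32.
In the residual graph, reachable from In: {In, x1, x3}.
Min-cut edges: In→x4 (13), In→Eg (8), x1→x2 (2), x1→Eg (9); capacity 13 + 8 + 2 + 9 = 32.
This cut is saturated, so no flow can exceed 32.

32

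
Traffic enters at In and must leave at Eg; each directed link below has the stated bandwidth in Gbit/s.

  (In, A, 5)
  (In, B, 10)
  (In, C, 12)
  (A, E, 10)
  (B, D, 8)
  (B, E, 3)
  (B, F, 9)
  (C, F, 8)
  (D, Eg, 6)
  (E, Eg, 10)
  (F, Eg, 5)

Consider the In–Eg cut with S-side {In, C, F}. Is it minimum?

Given cut capacity: 5 + 10 + 5 = 20.
Augment In→A→E→Eg: bottleneck 5, flow now 5.
Augment In→B→D→Eg: bottleneck 6, flow now 11.
Augment In→B→E→Eg: bottleneck 3, flow now 14.
Augment In→B→F→Eg: bottleneck 1, flow now 15.
Augment In→C→F→Eg: bottleneck 4, flow now 19.
No augmenting path remains; maximum flow = 19.
In the residual graph, reachable from In: {In, B, C, D, F}.
Min-cut edges: In→A (5), B→E (3), D→Eg (6), F→Eg (5); capacity 5 + 3 + 6 + 5 = 19.
Cut capacity 20 exceeds the max flow 19, so it is not minimum.

No — its capacity is 20, but the minimum cut has capacity 19.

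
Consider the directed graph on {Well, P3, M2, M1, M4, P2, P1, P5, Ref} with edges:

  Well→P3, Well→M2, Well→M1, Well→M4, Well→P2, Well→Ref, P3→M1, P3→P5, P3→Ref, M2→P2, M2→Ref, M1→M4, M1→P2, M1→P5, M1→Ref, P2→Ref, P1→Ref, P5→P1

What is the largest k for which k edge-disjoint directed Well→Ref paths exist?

5

Assign every edge capacity 1; by Menger, the answer equals the max flow.
Path Well→Ref (+1); total 1.
Path Well→P3→Ref (+1); total 2.
Path Well→M2→Ref (+1); total 3.
Path Well→M1→Ref (+1); total 4.
Path Well→P2→Ref (+1); total 5.
No residual Well→Ref path; max flow = 5.
Certifying cut of size 5: {Well→M1, Well→M2, Well→P2, Well→P3, Well→Ref}.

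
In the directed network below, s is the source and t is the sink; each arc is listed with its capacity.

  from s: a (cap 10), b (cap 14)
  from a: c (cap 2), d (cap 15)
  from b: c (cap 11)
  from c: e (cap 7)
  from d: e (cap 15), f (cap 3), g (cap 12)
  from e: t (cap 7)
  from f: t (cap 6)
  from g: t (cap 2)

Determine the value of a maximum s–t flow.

Augment s→a→c→e→t: bottleneck 2, flow now 2.
Augment s→a→d→e→t: bottleneck 5, flow now 7.
Augment s→a→d→f→t: bottleneck 3, flow now 10.
Augment s→b→c→a→d→g→t: bottleneck 2, flow now 12. (uses reverse residual edge)
No augmenting path remains; maximum flow = 12.
In the residual graph, reachable from s: {s, a, b, c, d, e, g}.
Min-cut edges: d→f (3), e→t (7), g→t (2); capacity 3 + 7 + 2 = 12.
This cut is saturated, so no flow can exceed 12.

12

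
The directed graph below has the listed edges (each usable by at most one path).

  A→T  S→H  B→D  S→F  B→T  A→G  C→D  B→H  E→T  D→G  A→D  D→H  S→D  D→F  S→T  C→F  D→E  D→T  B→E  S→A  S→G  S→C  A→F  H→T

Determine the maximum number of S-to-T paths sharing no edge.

5

Assign every edge capacity 1; by Menger, the answer equals the max flow.
Path S→T (+1); total 1.
Path S→A→T (+1); total 2.
Path S→D→T (+1); total 3.
Path S→H→T (+1); total 4.
Path S→C→D→E→T (+1); total 5.
No residual S→T path; max flow = 5.
Certifying cut of size 5: {S→A, S→C, S→D, S→H, S→T}.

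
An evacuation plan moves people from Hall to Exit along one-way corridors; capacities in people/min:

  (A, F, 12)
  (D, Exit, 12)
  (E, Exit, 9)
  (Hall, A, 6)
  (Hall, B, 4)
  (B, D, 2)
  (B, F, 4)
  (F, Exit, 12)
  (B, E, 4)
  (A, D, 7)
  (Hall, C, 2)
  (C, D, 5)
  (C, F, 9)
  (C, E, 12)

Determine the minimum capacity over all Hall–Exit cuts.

12

Augment Hall→A→D→Exit: bottleneck 6, flow now 6.
Augment Hall→B→D→Exit: bottleneck 2, flow now 8.
Augment Hall→B→E→Exit: bottleneck 2, flow now 10.
Augment Hall→C→D→Exit: bottleneck 2, flow now 12.
No augmenting path remains; maximum flow = 12.
By max-flow min-cut, the minimum cut capacity equals the max flow.
In the residual graph, reachable from Hall: {Hall}.
Min-cut edges: Hall→A (6), Hall→B (4), Hall→C (2); capacity 6 + 4 + 2 = 12.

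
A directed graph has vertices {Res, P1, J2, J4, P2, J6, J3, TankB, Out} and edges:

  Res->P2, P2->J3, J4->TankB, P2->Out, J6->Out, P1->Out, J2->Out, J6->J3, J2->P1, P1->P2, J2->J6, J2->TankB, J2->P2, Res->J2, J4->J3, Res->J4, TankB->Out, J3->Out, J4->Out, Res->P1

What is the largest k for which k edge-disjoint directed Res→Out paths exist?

Assign every edge capacity 1; by Menger, the answer equals the max flow.
Path Res→P1→Out (+1); total 1.
Path Res→J2→Out (+1); total 2.
Path Res→J4→Out (+1); total 3.
Path Res→P2→Out (+1); total 4.
No residual Res→Out path; max flow = 4.
Certifying cut of size 4: {Res→J2, Res→J4, Res→P1, Res→P2}.

4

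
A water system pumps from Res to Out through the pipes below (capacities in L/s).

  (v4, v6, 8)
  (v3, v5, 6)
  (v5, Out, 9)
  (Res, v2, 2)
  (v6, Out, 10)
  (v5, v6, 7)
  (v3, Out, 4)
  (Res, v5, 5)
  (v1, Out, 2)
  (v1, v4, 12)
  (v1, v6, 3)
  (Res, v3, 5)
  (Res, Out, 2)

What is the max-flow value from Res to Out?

Augment Res→Out: bottleneck 2, flow now 2.
Augment Res→v3→Out: bottleneck 4, flow now 6.
Augment Res→v5→Out: bottleneck 5, flow now 11.
Augment Res→v3→v5→Out: bottleneck 1, flow now 12.
No augmenting path remains; maximum flow = 12.
In the residual graph, reachable from Res: {Res, v2}.
Min-cut edges: Res→v3 (5), Res→v5 (5), Res→Out (2); capacity 5 + 5 + 2 = 12.
This cut is saturated, so no flow can exceed 12.

12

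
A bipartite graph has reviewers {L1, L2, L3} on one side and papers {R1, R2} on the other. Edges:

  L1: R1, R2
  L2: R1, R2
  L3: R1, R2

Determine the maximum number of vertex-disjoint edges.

2

Unit-capacity flow: source→left, listed edges, right→sink; max matching = max flow.
Augmenting path L1→R1 (+1); matched 1.
Augmenting path L2→R2 (+1); matched 2.
No augmenting path remains; maximum matching = 2.
König certificate: {R1, R2} is a vertex cover of size 2 (every listed pair touches it), so no matching can be larger.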